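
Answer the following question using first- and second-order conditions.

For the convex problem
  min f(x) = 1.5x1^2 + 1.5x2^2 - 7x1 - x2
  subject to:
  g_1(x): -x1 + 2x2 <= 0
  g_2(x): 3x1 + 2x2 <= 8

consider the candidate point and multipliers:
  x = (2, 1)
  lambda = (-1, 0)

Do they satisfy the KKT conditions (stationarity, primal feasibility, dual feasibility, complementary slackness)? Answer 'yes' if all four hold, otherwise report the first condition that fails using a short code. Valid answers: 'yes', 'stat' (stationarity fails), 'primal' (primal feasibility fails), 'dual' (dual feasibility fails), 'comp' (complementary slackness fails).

Gradient of f: grad f(x) = Q x + c = (-1, 2)
Constraint values g_i(x) = a_i^T x - b_i:
  g_1((2, 1)) = 0
  g_2((2, 1)) = 0
Stationarity residual: grad f(x) + sum_i lambda_i a_i = (0, 0)
  -> stationarity OK
Primal feasibility (all g_i <= 0): OK
Dual feasibility (all lambda_i >= 0): FAILS
Complementary slackness (lambda_i * g_i(x) = 0 for all i): OK

Verdict: the first failing condition is dual_feasibility -> dual.

dual


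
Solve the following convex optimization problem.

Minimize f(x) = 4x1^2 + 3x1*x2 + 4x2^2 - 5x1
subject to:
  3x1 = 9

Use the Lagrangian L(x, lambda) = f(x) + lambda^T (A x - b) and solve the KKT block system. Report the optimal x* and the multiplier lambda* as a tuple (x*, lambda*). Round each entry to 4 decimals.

Form the Lagrangian:
  L(x, lambda) = (1/2) x^T Q x + c^T x + lambda^T (A x - b)
Stationarity (grad_x L = 0): Q x + c + A^T lambda = 0.
Primal feasibility: A x = b.

This gives the KKT block system:
  [ Q   A^T ] [ x     ]   [-c ]
  [ A    0  ] [ lambda ] = [ b ]

Solving the linear system:
  x*      = (3, -1.125)
  lambda* = (-5.2083)
  f(x*)   = 15.9375

x* = (3, -1.125), lambda* = (-5.2083)


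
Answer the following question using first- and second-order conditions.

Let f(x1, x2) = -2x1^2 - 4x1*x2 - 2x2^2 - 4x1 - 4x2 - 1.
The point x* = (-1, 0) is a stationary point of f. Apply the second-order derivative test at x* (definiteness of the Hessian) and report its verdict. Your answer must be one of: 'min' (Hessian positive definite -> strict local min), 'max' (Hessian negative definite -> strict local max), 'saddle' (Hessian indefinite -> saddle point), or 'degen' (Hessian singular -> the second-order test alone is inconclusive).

Compute the Hessian H = grad^2 f:
  H = [[-4, -4], [-4, -4]]
Verify stationarity: grad f(x*) = H x* + g = (0, 0).
Eigenvalues of H: -8, 0.
H has a zero eigenvalue (singular; negative semidefinite but not definite), so H is neither positive definite, negative definite, nor indefinite. The second-order test alone is inconclusive -> degen.
(Indeed, f is constant along the null direction of H through x*, so x* is not a strict local extremum.)

degen


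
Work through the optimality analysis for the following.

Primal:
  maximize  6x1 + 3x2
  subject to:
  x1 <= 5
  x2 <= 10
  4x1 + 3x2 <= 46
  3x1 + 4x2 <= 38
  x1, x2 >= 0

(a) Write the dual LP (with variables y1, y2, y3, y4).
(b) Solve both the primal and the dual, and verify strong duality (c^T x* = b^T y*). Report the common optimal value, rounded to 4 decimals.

The standard primal-dual pair for 'max c^T x s.t. A x <= b, x >= 0' is:
  Dual:  min b^T y  s.t.  A^T y >= c,  y >= 0.

So the dual LP is:
  minimize  5y1 + 10y2 + 46y3 + 38y4
  subject to:
    y1 + 4y3 + 3y4 >= 6
    y2 + 3y3 + 4y4 >= 3
    y1, y2, y3, y4 >= 0

Solving the primal: x* = (5, 5.75).
  primal value c^T x* = 47.25.
Solving the dual: y* = (3.75, 0, 0, 0.75).
  dual value b^T y* = 47.25.
Strong duality: c^T x* = b^T y*. Confirmed.

47.25


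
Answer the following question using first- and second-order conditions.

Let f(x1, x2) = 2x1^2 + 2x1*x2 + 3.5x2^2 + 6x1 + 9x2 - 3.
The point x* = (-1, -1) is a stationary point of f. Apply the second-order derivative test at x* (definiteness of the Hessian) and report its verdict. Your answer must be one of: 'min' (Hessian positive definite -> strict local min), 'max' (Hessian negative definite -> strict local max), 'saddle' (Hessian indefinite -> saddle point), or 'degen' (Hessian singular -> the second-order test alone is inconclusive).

Compute the Hessian H = grad^2 f:
  H = [[4, 2], [2, 7]]
Verify stationarity: grad f(x*) = H x* + g = (0, 0).
Eigenvalues of H: 3, 8.
Both eigenvalues > 0, so H is positive definite -> x* is a strict local min.

min


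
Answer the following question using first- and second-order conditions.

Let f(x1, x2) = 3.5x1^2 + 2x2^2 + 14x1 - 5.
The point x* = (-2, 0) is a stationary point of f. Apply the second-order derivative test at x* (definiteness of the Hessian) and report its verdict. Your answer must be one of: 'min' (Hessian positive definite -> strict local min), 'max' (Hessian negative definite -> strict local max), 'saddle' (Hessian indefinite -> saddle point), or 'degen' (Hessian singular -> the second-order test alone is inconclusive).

Compute the Hessian H = grad^2 f:
  H = [[7, 0], [0, 4]]
Verify stationarity: grad f(x*) = H x* + g = (0, 0).
Eigenvalues of H: 4, 7.
Both eigenvalues > 0, so H is positive definite -> x* is a strict local min.

min


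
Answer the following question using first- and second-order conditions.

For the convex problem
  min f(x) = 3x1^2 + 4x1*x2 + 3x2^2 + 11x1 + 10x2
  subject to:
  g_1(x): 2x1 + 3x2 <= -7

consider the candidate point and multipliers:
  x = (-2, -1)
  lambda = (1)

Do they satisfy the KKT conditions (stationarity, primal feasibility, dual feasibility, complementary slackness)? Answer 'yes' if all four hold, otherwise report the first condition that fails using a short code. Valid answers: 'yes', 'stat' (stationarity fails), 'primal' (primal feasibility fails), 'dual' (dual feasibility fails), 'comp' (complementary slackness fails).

Gradient of f: grad f(x) = Q x + c = (-5, -4)
Constraint values g_i(x) = a_i^T x - b_i:
  g_1((-2, -1)) = 0
Stationarity residual: grad f(x) + sum_i lambda_i a_i = (-3, -1)
  -> stationarity FAILS
Primal feasibility (all g_i <= 0): OK
Dual feasibility (all lambda_i >= 0): OK
Complementary slackness (lambda_i * g_i(x) = 0 for all i): OK

Verdict: the first failing condition is stationarity -> stat.

stat


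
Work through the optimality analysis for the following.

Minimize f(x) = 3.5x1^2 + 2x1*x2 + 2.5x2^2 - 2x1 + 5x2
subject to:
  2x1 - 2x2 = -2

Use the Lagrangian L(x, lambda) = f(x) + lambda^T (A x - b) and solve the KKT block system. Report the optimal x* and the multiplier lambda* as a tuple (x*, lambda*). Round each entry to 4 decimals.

Form the Lagrangian:
  L(x, lambda) = (1/2) x^T Q x + c^T x + lambda^T (A x - b)
Stationarity (grad_x L = 0): Q x + c + A^T lambda = 0.
Primal feasibility: A x = b.

This gives the KKT block system:
  [ Q   A^T ] [ x     ]   [-c ]
  [ A    0  ] [ lambda ] = [ b ]

Solving the linear system:
  x*      = (-0.625, 0.375)
  lambda* = (2.8125)
  f(x*)   = 4.375

x* = (-0.625, 0.375), lambda* = (2.8125)


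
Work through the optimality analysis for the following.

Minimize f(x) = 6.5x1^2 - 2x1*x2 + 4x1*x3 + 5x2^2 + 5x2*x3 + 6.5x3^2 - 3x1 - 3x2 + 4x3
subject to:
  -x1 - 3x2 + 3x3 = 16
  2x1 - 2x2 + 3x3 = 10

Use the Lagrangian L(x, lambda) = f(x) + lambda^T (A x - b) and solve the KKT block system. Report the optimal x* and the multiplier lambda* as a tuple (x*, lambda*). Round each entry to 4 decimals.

Form the Lagrangian:
  L(x, lambda) = (1/2) x^T Q x + c^T x + lambda^T (A x - b)
Stationarity (grad_x L = 0): Q x + c + A^T lambda = 0.
Primal feasibility: A x = b.

This gives the KKT block system:
  [ Q   A^T ] [ x     ]   [-c ]
  [ A    0  ] [ lambda ] = [ b ]

Solving the linear system:
  x*      = (-1.119, -2.643, 2.3173)
  lambda* = (-4.6493, -0.8288)
  f(x*)   = 51.6159

x* = (-1.119, -2.643, 2.3173), lambda* = (-4.6493, -0.8288)


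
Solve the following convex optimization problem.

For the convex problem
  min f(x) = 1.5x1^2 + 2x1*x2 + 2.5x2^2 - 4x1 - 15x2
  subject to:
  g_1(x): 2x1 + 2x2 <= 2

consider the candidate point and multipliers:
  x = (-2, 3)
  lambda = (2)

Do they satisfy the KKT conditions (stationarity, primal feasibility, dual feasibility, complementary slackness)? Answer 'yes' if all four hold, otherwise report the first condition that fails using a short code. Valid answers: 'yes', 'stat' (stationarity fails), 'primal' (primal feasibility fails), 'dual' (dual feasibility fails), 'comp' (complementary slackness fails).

Gradient of f: grad f(x) = Q x + c = (-4, -4)
Constraint values g_i(x) = a_i^T x - b_i:
  g_1((-2, 3)) = 0
Stationarity residual: grad f(x) + sum_i lambda_i a_i = (0, 0)
  -> stationarity OK
Primal feasibility (all g_i <= 0): OK
Dual feasibility (all lambda_i >= 0): OK
Complementary slackness (lambda_i * g_i(x) = 0 for all i): OK

Verdict: yes, KKT holds.

yes


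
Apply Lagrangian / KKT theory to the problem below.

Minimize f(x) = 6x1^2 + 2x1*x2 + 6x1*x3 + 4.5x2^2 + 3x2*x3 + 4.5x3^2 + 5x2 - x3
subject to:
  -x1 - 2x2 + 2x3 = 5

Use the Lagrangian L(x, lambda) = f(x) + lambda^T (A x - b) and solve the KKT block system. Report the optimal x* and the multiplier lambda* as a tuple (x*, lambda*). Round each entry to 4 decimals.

Form the Lagrangian:
  L(x, lambda) = (1/2) x^T Q x + c^T x + lambda^T (A x - b)
Stationarity (grad_x L = 0): Q x + c + A^T lambda = 0.
Primal feasibility: A x = b.

This gives the KKT block system:
  [ Q   A^T ] [ x     ]   [-c ]
  [ A    0  ] [ lambda ] = [ b ]

Solving the linear system:
  x*      = (-0.4897, -1.131, 1.1241)
  lambda* = (-1.3931)
  f(x*)   = 0.0931

x* = (-0.4897, -1.131, 1.1241), lambda* = (-1.3931)


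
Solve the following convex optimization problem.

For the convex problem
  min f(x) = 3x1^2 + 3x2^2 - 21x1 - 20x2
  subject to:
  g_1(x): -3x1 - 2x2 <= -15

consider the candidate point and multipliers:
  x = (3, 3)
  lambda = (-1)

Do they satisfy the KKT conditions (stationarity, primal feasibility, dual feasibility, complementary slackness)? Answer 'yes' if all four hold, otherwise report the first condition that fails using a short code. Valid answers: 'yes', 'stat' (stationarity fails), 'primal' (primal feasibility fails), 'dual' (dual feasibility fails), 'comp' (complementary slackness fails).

Gradient of f: grad f(x) = Q x + c = (-3, -2)
Constraint values g_i(x) = a_i^T x - b_i:
  g_1((3, 3)) = 0
Stationarity residual: grad f(x) + sum_i lambda_i a_i = (0, 0)
  -> stationarity OK
Primal feasibility (all g_i <= 0): OK
Dual feasibility (all lambda_i >= 0): FAILS
Complementary slackness (lambda_i * g_i(x) = 0 for all i): OK

Verdict: the first failing condition is dual_feasibility -> dual.

dual


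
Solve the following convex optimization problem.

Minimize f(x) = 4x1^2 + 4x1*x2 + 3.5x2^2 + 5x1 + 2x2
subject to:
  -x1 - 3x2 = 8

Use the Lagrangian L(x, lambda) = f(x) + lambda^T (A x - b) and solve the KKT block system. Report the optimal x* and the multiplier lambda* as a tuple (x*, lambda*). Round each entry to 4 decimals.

Form the Lagrangian:
  L(x, lambda) = (1/2) x^T Q x + c^T x + lambda^T (A x - b)
Stationarity (grad_x L = 0): Q x + c + A^T lambda = 0.
Primal feasibility: A x = b.

This gives the KKT block system:
  [ Q   A^T ] [ x     ]   [-c ]
  [ A    0  ] [ lambda ] = [ b ]

Solving the linear system:
  x*      = (0.0182, -2.6727)
  lambda* = (-5.5455)
  f(x*)   = 19.5545

x* = (0.0182, -2.6727), lambda* = (-5.5455)


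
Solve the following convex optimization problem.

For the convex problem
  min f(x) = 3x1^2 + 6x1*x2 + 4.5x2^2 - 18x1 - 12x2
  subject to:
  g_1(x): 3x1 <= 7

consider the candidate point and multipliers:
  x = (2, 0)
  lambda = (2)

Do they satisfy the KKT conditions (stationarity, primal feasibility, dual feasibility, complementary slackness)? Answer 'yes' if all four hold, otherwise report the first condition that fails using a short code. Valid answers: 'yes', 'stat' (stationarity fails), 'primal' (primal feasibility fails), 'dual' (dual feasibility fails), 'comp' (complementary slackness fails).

Gradient of f: grad f(x) = Q x + c = (-6, 0)
Constraint values g_i(x) = a_i^T x - b_i:
  g_1((2, 0)) = -1
Stationarity residual: grad f(x) + sum_i lambda_i a_i = (0, 0)
  -> stationarity OK
Primal feasibility (all g_i <= 0): OK
Dual feasibility (all lambda_i >= 0): OK
Complementary slackness (lambda_i * g_i(x) = 0 for all i): FAILS

Verdict: the first failing condition is complementary_slackness -> comp.

comp


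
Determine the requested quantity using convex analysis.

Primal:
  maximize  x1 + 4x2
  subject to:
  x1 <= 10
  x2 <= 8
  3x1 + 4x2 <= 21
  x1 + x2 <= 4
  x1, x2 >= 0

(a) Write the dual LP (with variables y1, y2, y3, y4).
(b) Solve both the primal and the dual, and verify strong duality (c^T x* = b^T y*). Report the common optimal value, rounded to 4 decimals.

The standard primal-dual pair for 'max c^T x s.t. A x <= b, x >= 0' is:
  Dual:  min b^T y  s.t.  A^T y >= c,  y >= 0.

So the dual LP is:
  minimize  10y1 + 8y2 + 21y3 + 4y4
  subject to:
    y1 + 3y3 + y4 >= 1
    y2 + 4y3 + y4 >= 4
    y1, y2, y3, y4 >= 0

Solving the primal: x* = (0, 4).
  primal value c^T x* = 16.
Solving the dual: y* = (0, 0, 0, 4).
  dual value b^T y* = 16.
Strong duality: c^T x* = b^T y*. Confirmed.

16


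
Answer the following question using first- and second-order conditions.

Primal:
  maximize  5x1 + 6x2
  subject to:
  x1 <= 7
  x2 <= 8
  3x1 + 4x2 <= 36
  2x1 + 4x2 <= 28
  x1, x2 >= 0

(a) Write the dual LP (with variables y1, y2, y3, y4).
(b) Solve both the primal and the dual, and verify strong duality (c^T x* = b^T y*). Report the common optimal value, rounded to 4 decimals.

The standard primal-dual pair for 'max c^T x s.t. A x <= b, x >= 0' is:
  Dual:  min b^T y  s.t.  A^T y >= c,  y >= 0.

So the dual LP is:
  minimize  7y1 + 8y2 + 36y3 + 28y4
  subject to:
    y1 + 3y3 + 2y4 >= 5
    y2 + 4y3 + 4y4 >= 6
    y1, y2, y3, y4 >= 0

Solving the primal: x* = (7, 3.5).
  primal value c^T x* = 56.
Solving the dual: y* = (2, 0, 0, 1.5).
  dual value b^T y* = 56.
Strong duality: c^T x* = b^T y*. Confirmed.

56


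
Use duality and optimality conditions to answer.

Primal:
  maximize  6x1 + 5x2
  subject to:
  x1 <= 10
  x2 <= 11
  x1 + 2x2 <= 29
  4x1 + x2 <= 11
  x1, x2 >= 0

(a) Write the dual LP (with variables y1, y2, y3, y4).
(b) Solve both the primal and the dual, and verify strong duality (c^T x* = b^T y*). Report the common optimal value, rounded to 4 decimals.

The standard primal-dual pair for 'max c^T x s.t. A x <= b, x >= 0' is:
  Dual:  min b^T y  s.t.  A^T y >= c,  y >= 0.

So the dual LP is:
  minimize  10y1 + 11y2 + 29y3 + 11y4
  subject to:
    y1 + y3 + 4y4 >= 6
    y2 + 2y3 + y4 >= 5
    y1, y2, y3, y4 >= 0

Solving the primal: x* = (0, 11).
  primal value c^T x* = 55.
Solving the dual: y* = (0, 3.5, 0, 1.5).
  dual value b^T y* = 55.
Strong duality: c^T x* = b^T y*. Confirmed.

55


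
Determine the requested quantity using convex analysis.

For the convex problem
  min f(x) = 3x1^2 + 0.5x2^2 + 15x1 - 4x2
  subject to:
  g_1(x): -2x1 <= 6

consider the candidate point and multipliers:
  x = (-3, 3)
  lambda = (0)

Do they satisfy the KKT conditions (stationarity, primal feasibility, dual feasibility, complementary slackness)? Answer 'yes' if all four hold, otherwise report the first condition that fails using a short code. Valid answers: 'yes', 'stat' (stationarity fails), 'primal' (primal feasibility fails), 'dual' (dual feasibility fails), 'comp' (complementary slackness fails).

Gradient of f: grad f(x) = Q x + c = (-3, -1)
Constraint values g_i(x) = a_i^T x - b_i:
  g_1((-3, 3)) = 0
Stationarity residual: grad f(x) + sum_i lambda_i a_i = (-3, -1)
  -> stationarity FAILS
Primal feasibility (all g_i <= 0): OK
Dual feasibility (all lambda_i >= 0): OK
Complementary slackness (lambda_i * g_i(x) = 0 for all i): OK

Verdict: the first failing condition is stationarity -> stat.

stat


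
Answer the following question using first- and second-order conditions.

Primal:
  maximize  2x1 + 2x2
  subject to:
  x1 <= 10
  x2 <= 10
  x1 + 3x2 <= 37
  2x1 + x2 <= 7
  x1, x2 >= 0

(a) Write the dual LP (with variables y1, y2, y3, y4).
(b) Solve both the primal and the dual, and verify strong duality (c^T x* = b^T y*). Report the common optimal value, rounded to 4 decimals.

The standard primal-dual pair for 'max c^T x s.t. A x <= b, x >= 0' is:
  Dual:  min b^T y  s.t.  A^T y >= c,  y >= 0.

So the dual LP is:
  minimize  10y1 + 10y2 + 37y3 + 7y4
  subject to:
    y1 + y3 + 2y4 >= 2
    y2 + 3y3 + y4 >= 2
    y1, y2, y3, y4 >= 0

Solving the primal: x* = (0, 7).
  primal value c^T x* = 14.
Solving the dual: y* = (0, 0, 0, 2).
  dual value b^T y* = 14.
Strong duality: c^T x* = b^T y*. Confirmed.

14


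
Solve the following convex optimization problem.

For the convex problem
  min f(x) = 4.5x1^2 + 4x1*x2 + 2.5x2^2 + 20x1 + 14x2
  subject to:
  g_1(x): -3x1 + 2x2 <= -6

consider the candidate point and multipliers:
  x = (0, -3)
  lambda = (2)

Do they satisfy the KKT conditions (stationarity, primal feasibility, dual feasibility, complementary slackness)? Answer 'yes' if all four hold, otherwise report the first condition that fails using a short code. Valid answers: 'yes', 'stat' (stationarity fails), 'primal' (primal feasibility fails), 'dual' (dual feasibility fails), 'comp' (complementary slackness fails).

Gradient of f: grad f(x) = Q x + c = (8, -1)
Constraint values g_i(x) = a_i^T x - b_i:
  g_1((0, -3)) = 0
Stationarity residual: grad f(x) + sum_i lambda_i a_i = (2, 3)
  -> stationarity FAILS
Primal feasibility (all g_i <= 0): OK
Dual feasibility (all lambda_i >= 0): OK
Complementary slackness (lambda_i * g_i(x) = 0 for all i): OK

Verdict: the first failing condition is stationarity -> stat.

stat


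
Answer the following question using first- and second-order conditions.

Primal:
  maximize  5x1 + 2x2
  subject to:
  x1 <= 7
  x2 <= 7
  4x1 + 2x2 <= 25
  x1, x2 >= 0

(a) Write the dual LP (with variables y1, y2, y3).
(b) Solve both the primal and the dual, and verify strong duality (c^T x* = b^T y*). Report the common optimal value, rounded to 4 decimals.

The standard primal-dual pair for 'max c^T x s.t. A x <= b, x >= 0' is:
  Dual:  min b^T y  s.t.  A^T y >= c,  y >= 0.

So the dual LP is:
  minimize  7y1 + 7y2 + 25y3
  subject to:
    y1 + 4y3 >= 5
    y2 + 2y3 >= 2
    y1, y2, y3 >= 0

Solving the primal: x* = (6.25, 0).
  primal value c^T x* = 31.25.
Solving the dual: y* = (0, 0, 1.25).
  dual value b^T y* = 31.25.
Strong duality: c^T x* = b^T y*. Confirmed.

31.25


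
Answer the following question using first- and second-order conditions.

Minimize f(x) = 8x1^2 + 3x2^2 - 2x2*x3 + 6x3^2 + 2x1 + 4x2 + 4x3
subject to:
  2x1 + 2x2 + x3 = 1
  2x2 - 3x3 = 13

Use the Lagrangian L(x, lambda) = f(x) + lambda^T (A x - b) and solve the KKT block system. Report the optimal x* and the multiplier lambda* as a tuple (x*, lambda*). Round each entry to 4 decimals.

Form the Lagrangian:
  L(x, lambda) = (1/2) x^T Q x + c^T x + lambda^T (A x - b)
Stationarity (grad_x L = 0): Q x + c + A^T lambda = 0.
Primal feasibility: A x = b.

This gives the KKT block system:
  [ Q   A^T ] [ x     ]   [-c ]
  [ A    0  ] [ lambda ] = [ b ]

Solving the linear system:
  x*      = (-0.1677, 2.1257, -2.9162)
  lambda* = (0.3413, -11.6347)
  f(x*)   = 73.7066

x* = (-0.1677, 2.1257, -2.9162), lambda* = (0.3413, -11.6347)


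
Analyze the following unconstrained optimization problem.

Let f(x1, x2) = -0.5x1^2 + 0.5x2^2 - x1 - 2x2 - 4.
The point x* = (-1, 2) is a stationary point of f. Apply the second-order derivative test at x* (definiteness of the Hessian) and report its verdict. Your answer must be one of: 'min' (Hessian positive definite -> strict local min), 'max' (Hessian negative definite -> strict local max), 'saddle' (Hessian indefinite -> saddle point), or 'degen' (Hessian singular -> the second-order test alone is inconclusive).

Compute the Hessian H = grad^2 f:
  H = [[-1, 0], [0, 1]]
Verify stationarity: grad f(x*) = H x* + g = (0, 0).
Eigenvalues of H: -1, 1.
Eigenvalues have mixed signs, so H is indefinite -> x* is a saddle point.

saddle


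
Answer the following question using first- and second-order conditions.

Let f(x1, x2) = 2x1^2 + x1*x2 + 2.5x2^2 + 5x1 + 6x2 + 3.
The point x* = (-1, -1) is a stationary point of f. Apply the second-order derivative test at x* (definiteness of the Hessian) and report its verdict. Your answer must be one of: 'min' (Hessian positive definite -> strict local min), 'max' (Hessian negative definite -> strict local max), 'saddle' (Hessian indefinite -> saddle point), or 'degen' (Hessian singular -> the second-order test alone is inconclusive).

Compute the Hessian H = grad^2 f:
  H = [[4, 1], [1, 5]]
Verify stationarity: grad f(x*) = H x* + g = (0, 0).
Eigenvalues of H: 3.382, 5.618.
Both eigenvalues > 0, so H is positive definite -> x* is a strict local min.

min


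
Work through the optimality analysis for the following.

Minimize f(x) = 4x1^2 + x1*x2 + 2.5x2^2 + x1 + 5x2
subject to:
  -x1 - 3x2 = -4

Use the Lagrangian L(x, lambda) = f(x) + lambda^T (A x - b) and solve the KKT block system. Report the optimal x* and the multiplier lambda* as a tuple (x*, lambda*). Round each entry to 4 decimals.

Form the Lagrangian:
  L(x, lambda) = (1/2) x^T Q x + c^T x + lambda^T (A x - b)
Stationarity (grad_x L = 0): Q x + c + A^T lambda = 0.
Primal feasibility: A x = b.

This gives the KKT block system:
  [ Q   A^T ] [ x     ]   [-c ]
  [ A    0  ] [ lambda ] = [ b ]

Solving the linear system:
  x*      = (0.1972, 1.2676)
  lambda* = (3.8451)
  f(x*)   = 10.9577

x* = (0.1972, 1.2676), lambda* = (3.8451)


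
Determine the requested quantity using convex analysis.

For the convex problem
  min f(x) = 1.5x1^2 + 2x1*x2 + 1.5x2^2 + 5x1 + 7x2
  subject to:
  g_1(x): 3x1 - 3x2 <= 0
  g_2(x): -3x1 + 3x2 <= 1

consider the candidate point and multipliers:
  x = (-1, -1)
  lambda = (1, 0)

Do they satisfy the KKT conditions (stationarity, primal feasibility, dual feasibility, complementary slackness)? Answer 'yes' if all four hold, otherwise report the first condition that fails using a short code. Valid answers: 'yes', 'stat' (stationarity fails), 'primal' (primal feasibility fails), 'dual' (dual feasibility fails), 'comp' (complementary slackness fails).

Gradient of f: grad f(x) = Q x + c = (0, 2)
Constraint values g_i(x) = a_i^T x - b_i:
  g_1((-1, -1)) = 0
  g_2((-1, -1)) = -1
Stationarity residual: grad f(x) + sum_i lambda_i a_i = (3, -1)
  -> stationarity FAILS
Primal feasibility (all g_i <= 0): OK
Dual feasibility (all lambda_i >= 0): OK
Complementary slackness (lambda_i * g_i(x) = 0 for all i): OK

Verdict: the first failing condition is stationarity -> stat.

stat


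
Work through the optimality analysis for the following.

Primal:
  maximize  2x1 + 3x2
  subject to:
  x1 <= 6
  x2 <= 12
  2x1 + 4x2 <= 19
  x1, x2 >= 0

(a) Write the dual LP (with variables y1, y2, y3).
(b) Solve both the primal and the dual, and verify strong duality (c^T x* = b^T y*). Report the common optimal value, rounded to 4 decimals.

The standard primal-dual pair for 'max c^T x s.t. A x <= b, x >= 0' is:
  Dual:  min b^T y  s.t.  A^T y >= c,  y >= 0.

So the dual LP is:
  minimize  6y1 + 12y2 + 19y3
  subject to:
    y1 + 2y3 >= 2
    y2 + 4y3 >= 3
    y1, y2, y3 >= 0

Solving the primal: x* = (6, 1.75).
  primal value c^T x* = 17.25.
Solving the dual: y* = (0.5, 0, 0.75).
  dual value b^T y* = 17.25.
Strong duality: c^T x* = b^T y*. Confirmed.

17.25


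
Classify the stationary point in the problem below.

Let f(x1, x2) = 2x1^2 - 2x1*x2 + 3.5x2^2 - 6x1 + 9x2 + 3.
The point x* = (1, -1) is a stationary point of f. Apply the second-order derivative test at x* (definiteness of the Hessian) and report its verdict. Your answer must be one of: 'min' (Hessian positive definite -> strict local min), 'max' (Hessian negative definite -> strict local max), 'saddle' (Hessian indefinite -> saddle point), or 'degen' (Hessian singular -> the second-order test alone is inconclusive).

Compute the Hessian H = grad^2 f:
  H = [[4, -2], [-2, 7]]
Verify stationarity: grad f(x*) = H x* + g = (0, 0).
Eigenvalues of H: 3, 8.
Both eigenvalues > 0, so H is positive definite -> x* is a strict local min.

min


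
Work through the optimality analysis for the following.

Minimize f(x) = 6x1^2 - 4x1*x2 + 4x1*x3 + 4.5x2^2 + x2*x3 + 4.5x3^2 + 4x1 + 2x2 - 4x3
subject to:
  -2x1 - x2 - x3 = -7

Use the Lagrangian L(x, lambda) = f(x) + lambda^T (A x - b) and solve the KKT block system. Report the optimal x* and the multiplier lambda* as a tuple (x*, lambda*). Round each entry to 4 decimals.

Form the Lagrangian:
  L(x, lambda) = (1/2) x^T Q x + c^T x + lambda^T (A x - b)
Stationarity (grad_x L = 0): Q x + c + A^T lambda = 0.
Primal feasibility: A x = b.

This gives the KKT block system:
  [ Q   A^T ] [ x     ]   [-c ]
  [ A    0  ] [ lambda ] = [ b ]

Solving the linear system:
  x*      = (2.1786, 2.0357, 0.6071)
  lambda* = (12.2143)
  f(x*)   = 47.9286

x* = (2.1786, 2.0357, 0.6071), lambda* = (12.2143)


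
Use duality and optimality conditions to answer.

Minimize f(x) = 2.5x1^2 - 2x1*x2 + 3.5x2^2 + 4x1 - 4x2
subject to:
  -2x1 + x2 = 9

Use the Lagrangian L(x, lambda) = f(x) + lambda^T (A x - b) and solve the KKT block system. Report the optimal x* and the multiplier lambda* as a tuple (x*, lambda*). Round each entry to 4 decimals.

Form the Lagrangian:
  L(x, lambda) = (1/2) x^T Q x + c^T x + lambda^T (A x - b)
Stationarity (grad_x L = 0): Q x + c + A^T lambda = 0.
Primal feasibility: A x = b.

This gives the KKT block system:
  [ Q   A^T ] [ x     ]   [-c ]
  [ A    0  ] [ lambda ] = [ b ]

Solving the linear system:
  x*      = (-4.16, 0.68)
  lambda* = (-9.08)
  f(x*)   = 31.18

x* = (-4.16, 0.68), lambda* = (-9.08)


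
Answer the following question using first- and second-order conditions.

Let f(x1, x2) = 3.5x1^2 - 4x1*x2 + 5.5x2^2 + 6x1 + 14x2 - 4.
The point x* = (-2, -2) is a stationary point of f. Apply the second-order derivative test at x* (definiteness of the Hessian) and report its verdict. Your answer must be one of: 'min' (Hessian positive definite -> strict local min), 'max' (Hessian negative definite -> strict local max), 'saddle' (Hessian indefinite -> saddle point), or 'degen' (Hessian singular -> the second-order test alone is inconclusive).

Compute the Hessian H = grad^2 f:
  H = [[7, -4], [-4, 11]]
Verify stationarity: grad f(x*) = H x* + g = (0, 0).
Eigenvalues of H: 4.5279, 13.4721.
Both eigenvalues > 0, so H is positive definite -> x* is a strict local min.

min


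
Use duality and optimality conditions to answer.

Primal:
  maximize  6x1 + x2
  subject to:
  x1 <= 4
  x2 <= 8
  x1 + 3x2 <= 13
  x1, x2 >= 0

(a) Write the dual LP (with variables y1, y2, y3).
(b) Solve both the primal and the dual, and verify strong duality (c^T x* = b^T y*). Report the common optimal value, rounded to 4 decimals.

The standard primal-dual pair for 'max c^T x s.t. A x <= b, x >= 0' is:
  Dual:  min b^T y  s.t.  A^T y >= c,  y >= 0.

So the dual LP is:
  minimize  4y1 + 8y2 + 13y3
  subject to:
    y1 + y3 >= 6
    y2 + 3y3 >= 1
    y1, y2, y3 >= 0

Solving the primal: x* = (4, 3).
  primal value c^T x* = 27.
Solving the dual: y* = (5.6667, 0, 0.3333).
  dual value b^T y* = 27.
Strong duality: c^T x* = b^T y*. Confirmed.

27


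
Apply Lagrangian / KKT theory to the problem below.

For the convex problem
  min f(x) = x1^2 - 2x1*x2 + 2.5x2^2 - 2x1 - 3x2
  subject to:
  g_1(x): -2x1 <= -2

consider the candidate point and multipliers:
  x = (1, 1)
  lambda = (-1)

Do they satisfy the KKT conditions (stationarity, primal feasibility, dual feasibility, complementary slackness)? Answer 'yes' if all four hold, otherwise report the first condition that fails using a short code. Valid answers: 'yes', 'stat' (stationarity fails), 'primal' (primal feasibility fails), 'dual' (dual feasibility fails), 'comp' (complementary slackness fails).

Gradient of f: grad f(x) = Q x + c = (-2, 0)
Constraint values g_i(x) = a_i^T x - b_i:
  g_1((1, 1)) = 0
Stationarity residual: grad f(x) + sum_i lambda_i a_i = (0, 0)
  -> stationarity OK
Primal feasibility (all g_i <= 0): OK
Dual feasibility (all lambda_i >= 0): FAILS
Complementary slackness (lambda_i * g_i(x) = 0 for all i): OK

Verdict: the first failing condition is dual_feasibility -> dual.

dual


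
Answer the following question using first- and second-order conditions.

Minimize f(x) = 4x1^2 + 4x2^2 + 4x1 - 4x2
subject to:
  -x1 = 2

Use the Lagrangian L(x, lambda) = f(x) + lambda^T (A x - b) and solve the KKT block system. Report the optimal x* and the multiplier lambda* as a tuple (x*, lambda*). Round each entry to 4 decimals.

Form the Lagrangian:
  L(x, lambda) = (1/2) x^T Q x + c^T x + lambda^T (A x - b)
Stationarity (grad_x L = 0): Q x + c + A^T lambda = 0.
Primal feasibility: A x = b.

This gives the KKT block system:
  [ Q   A^T ] [ x     ]   [-c ]
  [ A    0  ] [ lambda ] = [ b ]

Solving the linear system:
  x*      = (-2, 0.5)
  lambda* = (-12)
  f(x*)   = 7

x* = (-2, 0.5), lambda* = (-12)


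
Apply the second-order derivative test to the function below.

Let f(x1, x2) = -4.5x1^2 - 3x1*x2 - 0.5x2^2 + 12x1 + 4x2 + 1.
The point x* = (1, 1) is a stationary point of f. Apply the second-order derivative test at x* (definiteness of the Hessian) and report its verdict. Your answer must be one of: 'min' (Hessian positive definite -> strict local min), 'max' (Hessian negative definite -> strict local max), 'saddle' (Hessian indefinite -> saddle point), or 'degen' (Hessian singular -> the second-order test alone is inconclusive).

Compute the Hessian H = grad^2 f:
  H = [[-9, -3], [-3, -1]]
Verify stationarity: grad f(x*) = H x* + g = (0, 0).
Eigenvalues of H: -10, 0.
H has a zero eigenvalue (singular; negative semidefinite but not definite), so H is neither positive definite, negative definite, nor indefinite. The second-order test alone is inconclusive -> degen.
(Indeed, f is constant along the null direction of H through x*, so x* is not a strict local extremum.)

degen


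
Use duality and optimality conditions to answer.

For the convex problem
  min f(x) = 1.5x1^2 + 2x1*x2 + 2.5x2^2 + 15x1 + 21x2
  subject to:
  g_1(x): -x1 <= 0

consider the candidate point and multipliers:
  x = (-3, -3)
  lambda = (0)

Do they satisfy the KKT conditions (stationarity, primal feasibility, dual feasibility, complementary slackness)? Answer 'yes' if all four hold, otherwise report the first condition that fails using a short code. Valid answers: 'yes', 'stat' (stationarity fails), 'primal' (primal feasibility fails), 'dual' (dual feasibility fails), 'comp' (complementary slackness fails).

Gradient of f: grad f(x) = Q x + c = (0, 0)
Constraint values g_i(x) = a_i^T x - b_i:
  g_1((-3, -3)) = 3
Stationarity residual: grad f(x) + sum_i lambda_i a_i = (0, 0)
  -> stationarity OK
Primal feasibility (all g_i <= 0): FAILS
Dual feasibility (all lambda_i >= 0): OK
Complementary slackness (lambda_i * g_i(x) = 0 for all i): OK

Verdict: the first failing condition is primal_feasibility -> primal.

primal


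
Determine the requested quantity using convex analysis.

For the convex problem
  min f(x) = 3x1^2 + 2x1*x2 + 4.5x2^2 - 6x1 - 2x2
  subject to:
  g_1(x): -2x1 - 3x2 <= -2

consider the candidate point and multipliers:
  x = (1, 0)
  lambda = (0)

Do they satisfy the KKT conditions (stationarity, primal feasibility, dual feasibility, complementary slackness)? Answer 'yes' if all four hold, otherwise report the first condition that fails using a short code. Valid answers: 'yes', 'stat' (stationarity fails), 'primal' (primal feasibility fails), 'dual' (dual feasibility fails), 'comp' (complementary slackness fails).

Gradient of f: grad f(x) = Q x + c = (0, 0)
Constraint values g_i(x) = a_i^T x - b_i:
  g_1((1, 0)) = 0
Stationarity residual: grad f(x) + sum_i lambda_i a_i = (0, 0)
  -> stationarity OK
Primal feasibility (all g_i <= 0): OK
Dual feasibility (all lambda_i >= 0): OK
Complementary slackness (lambda_i * g_i(x) = 0 for all i): OK

Verdict: yes, KKT holds.

yes


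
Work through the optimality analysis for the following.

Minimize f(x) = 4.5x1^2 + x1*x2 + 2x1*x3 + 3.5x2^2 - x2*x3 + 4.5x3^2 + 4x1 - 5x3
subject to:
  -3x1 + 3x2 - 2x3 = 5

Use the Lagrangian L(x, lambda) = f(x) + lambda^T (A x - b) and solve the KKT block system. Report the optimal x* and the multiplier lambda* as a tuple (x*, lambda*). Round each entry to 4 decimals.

Form the Lagrangian:
  L(x, lambda) = (1/2) x^T Q x + c^T x + lambda^T (A x - b)
Stationarity (grad_x L = 0): Q x + c + A^T lambda = 0.
Primal feasibility: A x = b.

This gives the KKT block system:
  [ Q   A^T ] [ x     ]   [-c ]
  [ A    0  ] [ lambda ] = [ b ]

Solving the linear system:
  x*      = (-1.1682, 0.8874, 0.5834)
  lambda* = (-1.4866)
  f(x*)   = -0.0783

x* = (-1.1682, 0.8874, 0.5834), lambda* = (-1.4866)


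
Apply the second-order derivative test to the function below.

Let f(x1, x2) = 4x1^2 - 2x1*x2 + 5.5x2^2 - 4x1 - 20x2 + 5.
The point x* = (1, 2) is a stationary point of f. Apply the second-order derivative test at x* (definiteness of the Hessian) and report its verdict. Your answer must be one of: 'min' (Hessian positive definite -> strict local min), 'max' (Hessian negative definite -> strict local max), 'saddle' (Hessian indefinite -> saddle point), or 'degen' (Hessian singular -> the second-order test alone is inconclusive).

Compute the Hessian H = grad^2 f:
  H = [[8, -2], [-2, 11]]
Verify stationarity: grad f(x*) = H x* + g = (0, 0).
Eigenvalues of H: 7, 12.
Both eigenvalues > 0, so H is positive definite -> x* is a strict local min.

min


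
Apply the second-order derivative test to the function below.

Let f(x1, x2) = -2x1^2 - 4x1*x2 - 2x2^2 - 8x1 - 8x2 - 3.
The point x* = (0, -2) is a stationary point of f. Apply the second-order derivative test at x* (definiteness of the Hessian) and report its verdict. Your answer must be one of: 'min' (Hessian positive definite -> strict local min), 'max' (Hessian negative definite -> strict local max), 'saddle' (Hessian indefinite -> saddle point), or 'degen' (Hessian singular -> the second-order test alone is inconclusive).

Compute the Hessian H = grad^2 f:
  H = [[-4, -4], [-4, -4]]
Verify stationarity: grad f(x*) = H x* + g = (0, 0).
Eigenvalues of H: -8, 0.
H has a zero eigenvalue (singular; negative semidefinite but not definite), so H is neither positive definite, negative definite, nor indefinite. The second-order test alone is inconclusive -> degen.
(Indeed, f is constant along the null direction of H through x*, so x* is not a strict local extremum.)

degen


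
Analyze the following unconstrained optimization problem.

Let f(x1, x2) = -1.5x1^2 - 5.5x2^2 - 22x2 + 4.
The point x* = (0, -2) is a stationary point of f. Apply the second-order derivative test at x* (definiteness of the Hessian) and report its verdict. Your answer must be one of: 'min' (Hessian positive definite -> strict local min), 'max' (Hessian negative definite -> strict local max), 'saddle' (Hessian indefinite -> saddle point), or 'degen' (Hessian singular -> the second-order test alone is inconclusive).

Compute the Hessian H = grad^2 f:
  H = [[-3, 0], [0, -11]]
Verify stationarity: grad f(x*) = H x* + g = (0, 0).
Eigenvalues of H: -11, -3.
Both eigenvalues < 0, so H is negative definite -> x* is a strict local max.

max


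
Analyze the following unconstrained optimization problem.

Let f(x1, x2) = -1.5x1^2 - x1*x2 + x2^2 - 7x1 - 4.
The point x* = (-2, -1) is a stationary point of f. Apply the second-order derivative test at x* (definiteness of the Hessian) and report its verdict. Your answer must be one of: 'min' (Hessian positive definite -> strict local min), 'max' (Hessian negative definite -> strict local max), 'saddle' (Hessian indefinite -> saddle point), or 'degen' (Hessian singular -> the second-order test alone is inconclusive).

Compute the Hessian H = grad^2 f:
  H = [[-3, -1], [-1, 2]]
Verify stationarity: grad f(x*) = H x* + g = (0, 0).
Eigenvalues of H: -3.1926, 2.1926.
Eigenvalues have mixed signs, so H is indefinite -> x* is a saddle point.

saddle


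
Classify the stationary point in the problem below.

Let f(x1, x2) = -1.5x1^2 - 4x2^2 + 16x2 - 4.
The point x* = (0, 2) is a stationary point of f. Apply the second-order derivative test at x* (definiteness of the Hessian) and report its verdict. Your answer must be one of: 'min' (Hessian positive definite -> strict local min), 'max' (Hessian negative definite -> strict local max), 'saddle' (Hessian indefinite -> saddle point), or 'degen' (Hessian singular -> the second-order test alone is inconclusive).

Compute the Hessian H = grad^2 f:
  H = [[-3, 0], [0, -8]]
Verify stationarity: grad f(x*) = H x* + g = (0, 0).
Eigenvalues of H: -8, -3.
Both eigenvalues < 0, so H is negative definite -> x* is a strict local max.

max


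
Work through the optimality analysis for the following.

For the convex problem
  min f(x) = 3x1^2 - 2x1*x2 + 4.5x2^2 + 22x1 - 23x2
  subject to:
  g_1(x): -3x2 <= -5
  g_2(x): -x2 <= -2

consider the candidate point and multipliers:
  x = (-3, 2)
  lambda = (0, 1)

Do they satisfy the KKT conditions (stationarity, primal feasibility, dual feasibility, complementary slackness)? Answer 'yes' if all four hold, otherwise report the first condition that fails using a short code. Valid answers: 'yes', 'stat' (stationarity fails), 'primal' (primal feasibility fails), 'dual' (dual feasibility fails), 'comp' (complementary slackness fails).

Gradient of f: grad f(x) = Q x + c = (0, 1)
Constraint values g_i(x) = a_i^T x - b_i:
  g_1((-3, 2)) = -1
  g_2((-3, 2)) = 0
Stationarity residual: grad f(x) + sum_i lambda_i a_i = (0, 0)
  -> stationarity OK
Primal feasibility (all g_i <= 0): OK
Dual feasibility (all lambda_i >= 0): OK
Complementary slackness (lambda_i * g_i(x) = 0 for all i): OK

Verdict: yes, KKT holds.

yes


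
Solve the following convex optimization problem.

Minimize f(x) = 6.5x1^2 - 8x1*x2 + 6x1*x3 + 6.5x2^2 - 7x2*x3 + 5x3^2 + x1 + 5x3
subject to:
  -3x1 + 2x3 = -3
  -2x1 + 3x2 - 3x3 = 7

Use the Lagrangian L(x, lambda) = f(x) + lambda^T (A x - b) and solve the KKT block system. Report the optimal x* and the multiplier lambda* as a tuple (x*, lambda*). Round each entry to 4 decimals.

Form the Lagrangian:
  L(x, lambda) = (1/2) x^T Q x + c^T x + lambda^T (A x - b)
Stationarity (grad_x L = 0): Q x + c + A^T lambda = 0.
Primal feasibility: A x = b.

This gives the KKT block system:
  [ Q   A^T ] [ x     ]   [-c ]
  [ A    0  ] [ lambda ] = [ b ]

Solving the linear system:
  x*      = (-0.2272, 0.3411, -1.8407)
  lambda* = (-0.9895, -6.3791)
  f(x*)   = 16.1273

x* = (-0.2272, 0.3411, -1.8407), lambda* = (-0.9895, -6.3791)


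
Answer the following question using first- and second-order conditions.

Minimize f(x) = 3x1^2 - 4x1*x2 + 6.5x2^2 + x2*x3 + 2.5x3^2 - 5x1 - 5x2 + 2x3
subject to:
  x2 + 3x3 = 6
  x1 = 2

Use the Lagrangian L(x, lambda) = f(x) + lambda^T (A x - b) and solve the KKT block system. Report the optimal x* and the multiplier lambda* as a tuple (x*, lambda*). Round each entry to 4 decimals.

Form the Lagrangian:
  L(x, lambda) = (1/2) x^T Q x + c^T x + lambda^T (A x - b)
Stationarity (grad_x L = 0): Q x + c + A^T lambda = 0.
Primal feasibility: A x = b.

This gives the KKT block system:
  [ Q   A^T ] [ x     ]   [-c ]
  [ A    0  ] [ lambda ] = [ b ]

Solving the linear system:
  x*      = (2, 1.1638, 1.6121)
  lambda* = (-3.7414, -2.3448)
  f(x*)   = 7.2716

x* = (2, 1.1638, 1.6121), lambda* = (-3.7414, -2.3448)


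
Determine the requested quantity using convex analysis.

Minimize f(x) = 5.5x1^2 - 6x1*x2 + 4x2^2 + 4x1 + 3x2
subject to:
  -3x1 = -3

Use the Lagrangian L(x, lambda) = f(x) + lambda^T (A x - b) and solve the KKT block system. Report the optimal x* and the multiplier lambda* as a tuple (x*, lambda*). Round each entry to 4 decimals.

Form the Lagrangian:
  L(x, lambda) = (1/2) x^T Q x + c^T x + lambda^T (A x - b)
Stationarity (grad_x L = 0): Q x + c + A^T lambda = 0.
Primal feasibility: A x = b.

This gives the KKT block system:
  [ Q   A^T ] [ x     ]   [-c ]
  [ A    0  ] [ lambda ] = [ b ]

Solving the linear system:
  x*      = (1, 0.375)
  lambda* = (4.25)
  f(x*)   = 8.9375

x* = (1, 0.375), lambda* = (4.25)


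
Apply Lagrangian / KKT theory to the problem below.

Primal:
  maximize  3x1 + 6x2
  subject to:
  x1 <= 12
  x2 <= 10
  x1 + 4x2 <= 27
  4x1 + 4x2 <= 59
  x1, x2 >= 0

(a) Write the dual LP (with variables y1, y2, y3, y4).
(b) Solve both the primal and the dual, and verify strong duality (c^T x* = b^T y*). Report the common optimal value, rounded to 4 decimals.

The standard primal-dual pair for 'max c^T x s.t. A x <= b, x >= 0' is:
  Dual:  min b^T y  s.t.  A^T y >= c,  y >= 0.

So the dual LP is:
  minimize  12y1 + 10y2 + 27y3 + 59y4
  subject to:
    y1 + y3 + 4y4 >= 3
    y2 + 4y3 + 4y4 >= 6
    y1, y2, y3, y4 >= 0

Solving the primal: x* = (10.6667, 4.0833).
  primal value c^T x* = 56.5.
Solving the dual: y* = (0, 0, 1, 0.5).
  dual value b^T y* = 56.5.
Strong duality: c^T x* = b^T y*. Confirmed.

56.5
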